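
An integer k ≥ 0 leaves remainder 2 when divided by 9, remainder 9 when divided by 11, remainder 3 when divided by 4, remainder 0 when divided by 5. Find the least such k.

515

From k ≡ 2 (mod 9) write k = 2 + 9t. Substituting into k ≡ 9 (mod 11) gives 9t ≡ 7 (mod 11), and since 9⁻¹ ≡ 5 (mod 11), t ≡ 2. Hence k ≡ 2 + 9·2 = 20 (mod 99).
From k ≡ 20 (mod 99) write k = 20 + 99t. Substituting into k ≡ 3 (mod 4) gives 99t ≡ 3 (mod 4), and since 3⁻¹ ≡ 3 (mod 4), t ≡ 1. Hence k ≡ 20 + 99·1 = 119 (mod 396).
From k ≡ 119 (mod 396) write k = 119 + 396t. Substituting into k ≡ 0 (mod 5) gives 396t ≡ 1 (mod 5), and since 1⁻¹ ≡ 1 (mod 5), t ≡ 1. Hence k ≡ 119 + 396·1 = 515 (mod 1980).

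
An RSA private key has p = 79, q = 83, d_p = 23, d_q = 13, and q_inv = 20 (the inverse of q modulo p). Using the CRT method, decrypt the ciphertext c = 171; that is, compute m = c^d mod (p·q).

2537

m₁ = c^(d_p) mod p: c ≡ 13 (mod 79), and 13^23 mod 79 = 9.
m₂ = c^(d_q) mod q: c ≡ 5 (mod 83), and 5^13 mod 83 = 47.
h = q_inv·(m₁ − m₂) mod p = 20·(9 − 47) mod 79 = 30.
m = m₂ + h·q = 47 + 30·83 = 2537.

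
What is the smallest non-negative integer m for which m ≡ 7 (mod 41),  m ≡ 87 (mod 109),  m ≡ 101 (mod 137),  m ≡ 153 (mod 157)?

Combine the congruences pairwise.
From m ≡ 7 (mod 41) write m = 7 + 41t. Substituting into m ≡ 87 (mod 109) gives 41t ≡ 80 (mod 109), and since 41⁻¹ ≡ 8 (mod 109), t ≡ 95. Hence m ≡ 7 + 41·95 = 3902 (mod 4469).
From m ≡ 3902 (mod 4469) write m = 3902 + 4469t. Substituting into m ≡ 101 (mod 137) gives 4469t ≡ 35 (mod 137), and since 85⁻¹ ≡ 108 (mod 137), t ≡ 81. Hence m ≡ 3902 + 4469·81 = 365891 (mod 612253).
From m ≡ 365891 (mod 612253) write m = 365891 + 612253t. Substituting into m ≡ 153 (mod 157) gives 612253t ≡ 72 (mod 157), and since 110⁻¹ ≡ 10 (mod 157), t ≡ 92. Hence m ≡ 365891 + 612253·92 = 56693167 (mod 96123721).

56693167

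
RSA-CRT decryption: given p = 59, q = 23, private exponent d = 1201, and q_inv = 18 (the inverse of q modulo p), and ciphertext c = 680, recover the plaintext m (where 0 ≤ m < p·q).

629

d_p = d mod (p−1) = 1201 mod 58 = 41; d_q = d mod (q−1) = 13.
m₁ = c^(d_p) mod p: c ≡ 31 (mod 59), and 31^41 mod 59 = 39.
m₂ = c^(d_q) mod q: c ≡ 13 (mod 23), and 13^13 mod 23 = 8.
h = q_inv·(m₁ − m₂) mod p = 18·(39 − 8) mod 59 = 27.
m = m₂ + h·q = 8 + 27·23 = 629.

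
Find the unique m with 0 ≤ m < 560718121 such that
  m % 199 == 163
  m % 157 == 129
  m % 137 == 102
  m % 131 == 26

341122978

The moduli are pairwise coprime; N = 199·157·137·131 = 560718121.
N/199 = 2817679; 2817679 ≡ 38 (mod 199); 38·110 ≡ 1, so inverse 110.
N/157 = 3571453; 3571453 ≡ 17 (mod 157); 17·37 ≡ 1, so inverse 37.
N/137 = 4092833; 4092833 ≡ 95 (mod 137); 95·75 ≡ 1, so inverse 75.
N/131 = 4280291; 4280291 ≡ 128 (mod 131); 128·87 ≡ 1, so inverse 87.
m ≡ 163·2817679·110 + 129·3571453·37 + 102·4092833·75 + 26·4280291·87 = 108559720331.
108559720331 mod 560718121 = 341122978.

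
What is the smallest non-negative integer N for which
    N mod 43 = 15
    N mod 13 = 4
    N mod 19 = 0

4788

Combine the congruences pairwise.
From N ≡ 15 (mod 43) write N = 15 + 43t. Substituting into N ≡ 4 (mod 13) gives 43t ≡ 2 (mod 13), and since 4⁻¹ ≡ 10 (mod 13), t ≡ 7. Hence N ≡ 15 + 43·7 = 316 (mod 559).
From N ≡ 316 (mod 559) write N = 316 + 559t. Substituting into N ≡ 0 (mod 19) gives 559t ≡ 7 (mod 19), and since 8⁻¹ ≡ 12 (mod 19), t ≡ 8. Hence N ≡ 316 + 559·8 = 4788 (mod 10621).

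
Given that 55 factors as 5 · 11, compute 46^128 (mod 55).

36

Mod 5: 46 ≡ 1; since 4 | 128, by Fermat 1^128 ≡ 1 (mod 5).
Mod 11: 46 ≡ 2; by Fermat, exponent reduces to 128 mod 10 = 8; 2^8 ≡ 3 (mod 11).
Combine by CRT: x ≡ 1 (mod 5), x ≡ 3 (mod 11) ⇒ x ≡ 36 (mod 55).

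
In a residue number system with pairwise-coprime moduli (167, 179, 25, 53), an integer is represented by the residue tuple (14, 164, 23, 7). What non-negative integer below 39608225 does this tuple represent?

The moduli are pairwise coprime; N = 167·179·25·53 = 39608225.
N/167 = 237175; 237175 ≡ 35 (mod 167); 35·105 ≡ 1, so inverse 105.
N/179 = 221275; 221275 ≡ 31 (mod 179); 31·52 ≡ 1, so inverse 52.
N/25 = 1584329; 1584329 ≡ 4 (mod 25); 4·19 ≡ 1, so inverse 19.
N/53 = 747325; 747325 ≡ 25 (mod 53); 25·17 ≡ 1, so inverse 17.
x ≡ 14·237175·105 + 164·221275·52 + 23·1584329·19 + 7·747325·17 = 3016963898.
3016963898 mod 39608225 = 6738798.

6738798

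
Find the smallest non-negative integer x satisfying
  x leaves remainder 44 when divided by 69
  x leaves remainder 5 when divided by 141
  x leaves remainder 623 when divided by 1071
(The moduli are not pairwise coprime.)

Combine the congruences pairwise.
gcd(69, 141) = 3 and 3 | (5 − 44), so the pair is consistent; merging gives x ≡ 1838 (mod 3243), where 3243 = lcm(69, 141).
gcd(3243, 1071) = 3 and 3 | (623 − 1838), so the pair is consistent; merging gives x ≡ 449372 (mod 1157751), where 1157751 = lcm(3243, 1071).
The solution is unique modulo lcm(69, 141, 1071) = 1157751.

449372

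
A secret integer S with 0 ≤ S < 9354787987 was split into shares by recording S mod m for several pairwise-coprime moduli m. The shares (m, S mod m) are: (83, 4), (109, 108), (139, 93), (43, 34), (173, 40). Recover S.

3606188154

Combine the congruences pairwise.
From S ≡ 4 (mod 83) write S = 4 + 83t. Substituting into S ≡ 108 (mod 109) gives 83t ≡ 104 (mod 109), and since 83⁻¹ ≡ 88 (mod 109), t ≡ 105. Hence S ≡ 4 + 83·105 = 8719 (mod 9047).
From S ≡ 8719 (mod 9047) write S = 8719 + 9047t. Substituting into S ≡ 93 (mod 139) gives 9047t ≡ 131 (mod 139), and since 12⁻¹ ≡ 58 (mod 139), t ≡ 92. Hence S ≡ 8719 + 9047·92 = 841043 (mod 1257533).
From S ≡ 841043 (mod 1257533) write S = 841043 + 1257533t. Substituting into S ≡ 34 (mod 43) gives 1257533t ≡ 28 (mod 43), and since 41⁻¹ ≡ 21 (mod 43), t ≡ 29. Hence S ≡ 841043 + 1257533·29 = 37309500 (mod 54073919).
From S ≡ 37309500 (mod 54073919) write S = 37309500 + 54073919t. Substituting into S ≡ 40 (mod 173) gives 54073919t ≡ 66 (mod 173), and since 1⁻¹ ≡ 1 (mod 173), t ≡ 66. Hence S ≡ 37309500 + 54073919·66 = 3606188154 (mod 9354787987).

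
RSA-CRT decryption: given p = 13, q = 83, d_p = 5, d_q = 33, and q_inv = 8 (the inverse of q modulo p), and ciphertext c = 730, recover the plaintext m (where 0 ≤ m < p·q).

m₁ = c^(d_p) mod p: c ≡ 2 (mod 13), and 2^5 mod 13 = 6.
m₂ = c^(d_q) mod q: c ≡ 66 (mod 83), and 66^33 mod 83 = 8.
h = q_inv·(m₁ − m₂) mod p = 8·(6 − 8) mod 13 = 10.
m = m₂ + h·q = 8 + 10·83 = 838.

838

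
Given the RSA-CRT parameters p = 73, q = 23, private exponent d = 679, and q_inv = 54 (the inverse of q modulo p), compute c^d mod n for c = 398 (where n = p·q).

1230

d_p = d mod (p−1) = 679 mod 72 = 31; d_q = d mod (q−1) = 19.
m₁ = c^(d_p) mod p: c ≡ 33 (mod 73), and 33^31 mod 73 = 62.
m₂ = c^(d_q) mod q: c ≡ 7 (mod 23), and 7^19 mod 23 = 11.
h = q_inv·(m₁ − m₂) mod p = 54·(62 − 11) mod 73 = 53.
m = m₂ + h·q = 11 + 53·23 = 1230.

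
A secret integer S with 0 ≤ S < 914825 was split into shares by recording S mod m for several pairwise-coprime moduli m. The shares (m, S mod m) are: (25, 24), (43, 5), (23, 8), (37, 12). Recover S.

The moduli are pairwise coprime; N = 25·43·23·37 = 914825.
N/25 = 36593; 36593 ≡ 18 (mod 25); 18·7 ≡ 1, so inverse 7.
N/43 = 21275; 21275 ≡ 33 (mod 43); 33·30 ≡ 1, so inverse 30.
N/23 = 39775; 39775 ≡ 8 (mod 23); 8·3 ≡ 1, so inverse 3.
N/37 = 24725; 24725 ≡ 9 (mod 37); 9·33 ≡ 1, so inverse 33.
S ≡ 24·36593·7 + 5·21275·30 + 8·39775·3 + 12·24725·33 = 20084574.
20084574 mod 914825 = 873249.

873249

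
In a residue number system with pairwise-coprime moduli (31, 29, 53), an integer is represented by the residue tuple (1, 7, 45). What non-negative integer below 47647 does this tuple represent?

45943

From x ≡ 1 (mod 31) write x = 1 + 31t. Substituting into x ≡ 7 (mod 29) gives 31t ≡ 6 (mod 29), and since 2⁻¹ ≡ 15 (mod 29), t ≡ 3. Hence x ≡ 1 + 31·3 = 94 (mod 899).
From x ≡ 94 (mod 899) write x = 94 + 899t. Substituting into x ≡ 45 (mod 53) gives 899t ≡ 4 (mod 53), and since 51⁻¹ ≡ 26 (mod 53), t ≡ 51. Hence x ≡ 94 + 899·51 = 45943 (mod 47647).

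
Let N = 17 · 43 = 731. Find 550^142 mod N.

400

Mod 17: 550 ≡ 6; by Fermat, exponent reduces to 142 mod 16 = 14; 6^14 ≡ 9 (mod 17).
Mod 43: 550 ≡ 34; by Fermat, exponent reduces to 142 mod 42 = 16; 34^16 ≡ 13 (mod 43).
Combine by CRT: x ≡ 9 (mod 17), x ≡ 13 (mod 43) ⇒ x ≡ 400 (mod 731).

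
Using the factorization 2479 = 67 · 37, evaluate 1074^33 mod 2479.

Mod 67: 1074 ≡ 2; 2^33 ≡ 66 (mod 67).
Mod 37: 1074 ≡ 1; 1^33 ≡ 1 (mod 37).
Combine by CRT: x ≡ 66 (mod 67), x ≡ 1 (mod 37) ⇒ x ≡ 334 (mod 2479).

334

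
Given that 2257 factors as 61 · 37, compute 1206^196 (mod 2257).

Mod 61: 1206 ≡ 47; by Fermat, exponent reduces to 196 mod 60 = 16; 47^16 ≡ 47 (mod 61).
Mod 37: 1206 ≡ 22; by Fermat, exponent reduces to 196 mod 36 = 16; 22^16 ≡ 12 (mod 37).
Combine by CRT: x ≡ 47 (mod 61), x ≡ 12 (mod 37) ⇒ x ≡ 2121 (mod 2257).

2121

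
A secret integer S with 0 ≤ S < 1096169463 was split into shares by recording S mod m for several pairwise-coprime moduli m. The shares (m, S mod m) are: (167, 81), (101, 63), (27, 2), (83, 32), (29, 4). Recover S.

The moduli are pairwise coprime; N = 167·101·27·83·29 = 1096169463.
N/167 = 6563889; 6563889 ≡ 121 (mod 167); 121·98 ≡ 1, so inverse 98.
N/101 = 10853163; 10853163 ≡ 6 (mod 101); 6·17 ≡ 1, so inverse 17.
N/27 = 40598869; 40598869 ≡ 22 (mod 27); 22·16 ≡ 1, so inverse 16.
N/83 = 13206861; 13206861 ≡ 67 (mod 83); 67·57 ≡ 1, so inverse 57.
N/29 = 37798947; 37798947 ≡ 28 (mod 29); 28·28 ≡ 1, so inverse 28.
S ≡ 81·6563889·98 + 63·10853163·17 + 2·40598869·16 + 32·13206861·57 + 4·37798947·28 = 93349848791.
93349848791 mod 1096169463 = 175444436.

175444436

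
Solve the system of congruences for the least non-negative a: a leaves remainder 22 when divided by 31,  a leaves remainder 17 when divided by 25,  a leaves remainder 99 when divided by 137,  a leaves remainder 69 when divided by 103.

The moduli are pairwise coprime; N = 31·25·137·103 = 10936025.
N/31 = 352775; 352775 ≡ 26 (mod 31); 26·6 ≡ 1, so inverse 6.
N/25 = 437441; 437441 ≡ 16 (mod 25); 16·11 ≡ 1, so inverse 11.
N/137 = 79825; 79825 ≡ 91 (mod 137); 91·134 ≡ 1, so inverse 134.
N/103 = 106175; 106175 ≡ 85 (mod 103); 85·40 ≡ 1, so inverse 40.
a ≡ 22·352775·6 + 17·437441·11 + 99·79825·134 + 69·106175·40 = 1480369217.
1480369217 mod 10936025 = 4005842.

4005842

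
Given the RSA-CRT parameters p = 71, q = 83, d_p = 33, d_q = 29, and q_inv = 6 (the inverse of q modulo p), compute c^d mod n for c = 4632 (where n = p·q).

937

m₁ = c^(d_p) mod p: c ≡ 17 (mod 71), and 17^33 mod 71 = 14.
m₂ = c^(d_q) mod q: c ≡ 67 (mod 83), and 67^29 mod 83 = 24.
h = q_inv·(m₁ − m₂) mod p = 6·(14 − 24) mod 71 = 11.
m = m₂ + h·q = 24 + 11·83 = 937.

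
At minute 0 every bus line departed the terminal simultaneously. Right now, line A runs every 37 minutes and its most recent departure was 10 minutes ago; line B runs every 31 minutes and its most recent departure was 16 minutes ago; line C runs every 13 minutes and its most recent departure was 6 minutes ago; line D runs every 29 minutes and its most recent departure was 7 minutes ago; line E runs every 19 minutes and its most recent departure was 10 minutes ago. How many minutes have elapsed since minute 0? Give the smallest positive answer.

1843276

From t ≡ 10 (mod 37) write t = 10 + 37s. Substituting into t ≡ 16 (mod 31) gives 37s ≡ 6 (mod 31), and since 6⁻¹ ≡ 26 (mod 31), s ≡ 1. Hence t ≡ 10 + 37·1 = 47 (mod 1147).
From t ≡ 47 (mod 1147) write t = 47 + 1147s. Substituting into t ≡ 6 (mod 13) gives 1147s ≡ 11 (mod 13), and since 3⁻¹ ≡ 9 (mod 13), s ≡ 8. Hence t ≡ 47 + 1147·8 = 9223 (mod 14911).
From t ≡ 9223 (mod 14911) write t = 9223 + 14911s. Substituting into t ≡ 7 (mod 29) gives 14911s ≡ 6 (mod 29), and since 5⁻¹ ≡ 6 (mod 29), s ≡ 7. Hence t ≡ 9223 + 14911·7 = 113600 (mod 432419).
From t ≡ 113600 (mod 432419) write t = 113600 + 432419s. Substituting into t ≡ 10 (mod 19) gives 432419s ≡ 11 (mod 19), and since 17⁻¹ ≡ 9 (mod 19), s ≡ 4. Hence t ≡ 113600 + 432419·4 = 1843276 (mod 8215961).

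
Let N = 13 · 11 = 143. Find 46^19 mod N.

Mod 13: 46 ≡ 7; by Fermat, exponent reduces to 19 mod 12 = 7; 7^7 ≡ 6 (mod 13).
Mod 11: 46 ≡ 2; by Fermat, exponent reduces to 19 mod 10 = 9; 2^9 ≡ 6 (mod 11).
Combine by CRT: x ≡ 6 (mod 13), x ≡ 6 (mod 11) ⇒ x ≡ 6 (mod 143).

6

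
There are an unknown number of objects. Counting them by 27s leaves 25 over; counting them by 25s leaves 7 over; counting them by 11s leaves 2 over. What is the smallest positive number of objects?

7207

From N ≡ 25 (mod 27) write N = 25 + 27t. Substituting into N ≡ 7 (mod 25) gives 27t ≡ 7 (mod 25), and since 2⁻¹ ≡ 13 (mod 25), t ≡ 16. Hence N ≡ 25 + 27·16 = 457 (mod 675).
From N ≡ 457 (mod 675) write N = 457 + 675t. Substituting into N ≡ 2 (mod 11) gives 675t ≡ 7 (mod 11), and since 4⁻¹ ≡ 3 (mod 11), t ≡ 10. Hence N ≡ 457 + 675·10 = 7207 (mod 7425).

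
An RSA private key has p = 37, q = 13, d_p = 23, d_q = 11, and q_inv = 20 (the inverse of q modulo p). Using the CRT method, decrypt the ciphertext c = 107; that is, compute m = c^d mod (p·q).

308

m₁ = c^(d_p) mod p: c ≡ 33 (mod 37), and 33^23 mod 37 = 12.
m₂ = c^(d_q) mod q: c ≡ 3 (mod 13), and 3^11 mod 13 = 9.
h = q_inv·(m₁ − m₂) mod p = 20·(12 − 9) mod 37 = 23.
m = m₂ + h·q = 9 + 23·13 = 308.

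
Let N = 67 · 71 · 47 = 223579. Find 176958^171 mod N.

Mod 67: 176958 ≡ 11; by Fermat, exponent reduces to 171 mod 66 = 39; 11^39 ≡ 53 (mod 67).
Mod 71: 176958 ≡ 26; by Fermat, exponent reduces to 171 mod 70 = 31; 26^31 ≡ 39 (mod 71).
Mod 47: 176958 ≡ 3; by Fermat, exponent reduces to 171 mod 46 = 33; 3^33 ≡ 17 (mod 47).
Combine by CRT: x ≡ 53 (mod 67), x ≡ 39 (mod 71), x ≡ 17 (mod 47) ⇒ x ≡ 16937 (mod 223579).

16937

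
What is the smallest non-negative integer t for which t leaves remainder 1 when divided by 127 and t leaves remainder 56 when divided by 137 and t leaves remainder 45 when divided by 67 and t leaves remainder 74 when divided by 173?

96972629

Combine the congruences pairwise.
From t ≡ 1 (mod 127) write t = 1 + 127s. Substituting into t ≡ 56 (mod 137) gives 127s ≡ 55 (mod 137), and since 127⁻¹ ≡ 41 (mod 137), s ≡ 63. Hence t ≡ 1 + 127·63 = 8002 (mod 17399).
From t ≡ 8002 (mod 17399) write t = 8002 + 17399s. Substituting into t ≡ 45 (mod 67) gives 17399s ≡ 16 (mod 67), and since 46⁻¹ ≡ 51 (mod 67), s ≡ 12. Hence t ≡ 8002 + 17399·12 = 216790 (mod 1165733).
From t ≡ 216790 (mod 1165733) write t = 216790 + 1165733s. Substituting into t ≡ 74 (mod 173) gives 1165733s ≡ 53 (mod 173), and since 59⁻¹ ≡ 44 (mod 173), s ≡ 83. Hence t ≡ 216790 + 1165733·83 = 96972629 (mod 201671809).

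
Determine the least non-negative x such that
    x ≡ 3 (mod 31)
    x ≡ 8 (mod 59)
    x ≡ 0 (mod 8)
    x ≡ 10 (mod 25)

66560

From x ≡ 3 (mod 31) write x = 3 + 31t. Substituting into x ≡ 8 (mod 59) gives 31t ≡ 5 (mod 59), and since 31⁻¹ ≡ 40 (mod 59), t ≡ 23. Hence x ≡ 3 + 31·23 = 716 (mod 1829).
From x ≡ 716 (mod 1829) write x = 716 + 1829t. Substituting into x ≡ 0 (mod 8) gives 1829t ≡ 4 (mod 8), and since 5⁻¹ ≡ 5 (mod 8), t ≡ 4. Hence x ≡ 716 + 1829·4 = 8032 (mod 14632).
From x ≡ 8032 (mod 14632) write x = 8032 + 14632t. Substituting into x ≡ 10 (mod 25) gives 14632t ≡ 3 (mod 25), and since 7⁻¹ ≡ 18 (mod 25), t ≡ 4. Hence x ≡ 8032 + 14632·4 = 66560 (mod 365800).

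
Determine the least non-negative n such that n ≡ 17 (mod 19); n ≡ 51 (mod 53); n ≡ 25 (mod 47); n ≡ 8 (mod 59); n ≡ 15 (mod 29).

The moduli are pairwise coprime; M = 19·53·47·59·29 = 80979919.
M/19 = 4262101; 4262101 ≡ 2 (mod 19); 2·10 ≡ 1, so inverse 10.
M/53 = 1527923; 1527923 ≡ 39 (mod 53); 39·34 ≡ 1, so inverse 34.
M/47 = 1722977; 1722977 ≡ 4 (mod 47); 4·12 ≡ 1, so inverse 12.
M/59 = 1372541; 1372541 ≡ 24 (mod 59); 24·32 ≡ 1, so inverse 32.
M/29 = 2792411; 2792411 ≡ 1 (mod 29), inverse 1.
n ≡ 17·4262101·10 + 51·1527923·34 + 25·1722977·12 + 8·1372541·32 + 15·2792411·1 = 4284125413.
4284125413 mod 80979919 = 73169625.

73169625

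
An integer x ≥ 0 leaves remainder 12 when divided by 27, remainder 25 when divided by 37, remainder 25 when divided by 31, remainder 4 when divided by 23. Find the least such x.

60816

The moduli are pairwise coprime; N = 27·37·31·23 = 712287.
N/27 = 26381; 26381 ≡ 2 (mod 27); 2·14 ≡ 1, so inverse 14.
N/37 = 19251; 19251 ≡ 11 (mod 37); 11·27 ≡ 1, so inverse 27.
N/31 = 22977; 22977 ≡ 6 (mod 31); 6·26 ≡ 1, so inverse 26.
N/23 = 30969; 30969 ≡ 11 (mod 23); 11·21 ≡ 1, so inverse 21.
x ≡ 12·26381·14 + 25·19251·27 + 25·22977·26 + 4·30969·21 = 34962879.
34962879 mod 712287 = 60816.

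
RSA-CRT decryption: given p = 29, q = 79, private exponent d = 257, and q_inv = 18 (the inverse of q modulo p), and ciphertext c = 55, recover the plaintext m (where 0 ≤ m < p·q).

2077

d_p = d mod (p−1) = 257 mod 28 = 5; d_q = d mod (q−1) = 23.
m₁ = c^(d_p) mod p: c ≡ 26 (mod 29), and 26^5 mod 29 = 18.
m₂ = c^(d_q) mod q: c ≡ 55 (mod 79), and 55^23 mod 79 = 23.
h = q_inv·(m₁ − m₂) mod p = 18·(18 − 23) mod 29 = 26.
m = m₂ + h·q = 23 + 26·79 = 2077.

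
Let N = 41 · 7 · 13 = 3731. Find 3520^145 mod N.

2610

Mod 41: 3520 ≡ 35; by Fermat, exponent reduces to 145 mod 40 = 25; 35^25 ≡ 27 (mod 41).
Mod 7: 3520 ≡ 6; by Fermat, exponent reduces to 145 mod 6 = 1; 6^1 ≡ 6 (mod 7).
Mod 13: 3520 ≡ 10; by Fermat, exponent reduces to 145 mod 12 = 1; 10^1 ≡ 10 (mod 13).
Combine by CRT: x ≡ 27 (mod 41), x ≡ 6 (mod 7), x ≡ 10 (mod 13) ⇒ x ≡ 2610 (mod 3731).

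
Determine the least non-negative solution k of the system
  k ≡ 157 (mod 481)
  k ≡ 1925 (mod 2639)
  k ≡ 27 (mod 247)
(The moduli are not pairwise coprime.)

1403234

gcd(481, 2639) = 13 and 13 | (1925 − 157), so the pair is consistent; merging gives k ≡ 36232 (mod 97643), where 97643 = lcm(481, 2639).
gcd(97643, 247) = 13 and 13 | (27 − 36232), so the pair is consistent; merging gives k ≡ 1403234 (mod 1855217), where 1855217 = lcm(97643, 247).
The solution is unique modulo lcm(481, 2639, 247) = 1855217.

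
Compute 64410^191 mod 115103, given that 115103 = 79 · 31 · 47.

Mod 79: 64410 ≡ 25; by Fermat, exponent reduces to 191 mod 78 = 35; 25^35 ≡ 50 (mod 79).
Mod 31: 64410 ≡ 23; by Fermat, exponent reduces to 191 mod 30 = 11; 23^11 ≡ 23 (mod 31).
Mod 47: 64410 ≡ 20; by Fermat, exponent reduces to 191 mod 46 = 7; 20^7 ≡ 26 (mod 47).
Combine by CRT: x ≡ 50 (mod 79), x ≡ 23 (mod 31), x ≡ 26 (mod 47) ⇒ x ≡ 15771 (mod 115103).

15771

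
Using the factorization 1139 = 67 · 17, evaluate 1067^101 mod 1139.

829

Mod 67: 1067 ≡ 62; by Fermat, exponent reduces to 101 mod 66 = 35; 62^35 ≡ 25 (mod 67).
Mod 17: 1067 ≡ 13; by Fermat, exponent reduces to 101 mod 16 = 5; 13^5 ≡ 13 (mod 17).
Combine by CRT: x ≡ 25 (mod 67), x ≡ 13 (mod 17) ⇒ x ≡ 829 (mod 1139).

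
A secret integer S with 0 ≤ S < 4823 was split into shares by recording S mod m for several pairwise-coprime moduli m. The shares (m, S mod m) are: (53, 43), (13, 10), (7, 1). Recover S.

4495

From S ≡ 43 (mod 53) write S = 43 + 53t. Substituting into S ≡ 10 (mod 13) gives 53t ≡ 6 (mod 13), and since 1⁻¹ ≡ 1 (mod 13), t ≡ 6. Hence S ≡ 43 + 53·6 = 361 (mod 689).
From S ≡ 361 (mod 689) write S = 361 + 689t. Substituting into S ≡ 1 (mod 7) gives 689t ≡ 4 (mod 7), and since 3⁻¹ ≡ 5 (mod 7), t ≡ 6. Hence S ≡ 361 + 689·6 = 4495 (mod 4823).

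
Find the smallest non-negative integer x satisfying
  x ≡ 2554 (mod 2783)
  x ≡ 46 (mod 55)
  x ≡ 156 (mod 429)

Combine the congruences pairwise.
gcd(2783, 55) = 11 and 11 | (46 − 2554), so the pair is consistent; merging gives x ≡ 13686 (mod 13915), where 13915 = lcm(2783, 55).
gcd(13915, 429) = 11 and 11 | (156 − 13686), so the pair is consistent; merging gives x ≡ 347646 (mod 542685), where 542685 = lcm(13915, 429).
The solution is unique modulo lcm(2783, 55, 429) = 542685.

347646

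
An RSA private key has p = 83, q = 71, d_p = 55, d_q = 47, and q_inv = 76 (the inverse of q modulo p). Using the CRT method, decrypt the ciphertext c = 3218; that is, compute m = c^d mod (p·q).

m₁ = c^(d_p) mod p: c ≡ 64 (mod 83), and 64^55 mod 83 = 4.
m₂ = c^(d_q) mod q: c ≡ 23 (mod 71), and 23^47 mod 71 = 51.
h = q_inv·(m₁ − m₂) mod p = 76·(4 − 51) mod 83 = 80.
m = m₂ + h·q = 51 + 80·71 = 5731.

5731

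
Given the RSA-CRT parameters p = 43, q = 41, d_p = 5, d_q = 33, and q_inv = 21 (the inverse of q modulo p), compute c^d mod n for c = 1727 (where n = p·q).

m₁ = c^(d_p) mod p: c ≡ 7 (mod 43), and 7^5 mod 43 = 37.
m₂ = c^(d_q) mod q: c ≡ 5 (mod 41), and 5^33 mod 41 = 39.
h = q_inv·(m₁ − m₂) mod p = 21·(37 − 39) mod 43 = 1.
m = m₂ + h·q = 39 + 1·41 = 80.

80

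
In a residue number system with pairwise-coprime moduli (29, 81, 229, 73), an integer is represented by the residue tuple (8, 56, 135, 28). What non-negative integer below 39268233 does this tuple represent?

The moduli are pairwise coprime; N = 29·81·229·73 = 39268233.
N/29 = 1354077; 1354077 ≡ 9 (mod 29); 9·13 ≡ 1, so inverse 13.
N/81 = 484793; 484793 ≡ 8 (mod 81); 8·71 ≡ 1, so inverse 71.
N/229 = 171477; 171477 ≡ 185 (mod 229); 185·26 ≡ 1, so inverse 26.
N/73 = 537921; 537921 ≡ 57 (mod 73); 57·41 ≡ 1, so inverse 41.
x ≡ 8·1354077·13 + 56·484793·71 + 135·171477·26 + 28·537921·41 = 3287778554.
3287778554 mod 39268233 = 28515215.

28515215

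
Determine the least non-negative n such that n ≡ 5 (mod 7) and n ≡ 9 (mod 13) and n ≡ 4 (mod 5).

The moduli are pairwise coprime; M = 7·13·5 = 455.
M/7 = 65; 65 ≡ 2 (mod 7); 2·4 ≡ 1, so inverse 4.
M/13 = 35; 35 ≡ 9 (mod 13); 9·3 ≡ 1, so inverse 3.
M/5 = 91; 91 ≡ 1 (mod 5), inverse 1.
n ≡ 5·65·4 + 9·35·3 + 4·91·1 = 2609.
2609 mod 455 = 334.

334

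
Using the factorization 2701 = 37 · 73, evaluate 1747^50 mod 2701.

Mod 37: 1747 ≡ 8; by Fermat, exponent reduces to 50 mod 36 = 14; 8^14 ≡ 27 (mod 37).
Mod 73: 1747 ≡ 68; 68^50 ≡ 67 (mod 73).
Combine by CRT: x ≡ 27 (mod 37), x ≡ 67 (mod 73) ⇒ x ≡ 286 (mod 2701).

286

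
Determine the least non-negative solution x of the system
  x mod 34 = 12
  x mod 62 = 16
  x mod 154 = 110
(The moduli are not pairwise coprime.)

Combine the congruences pairwise.
gcd(34, 62) = 2 and 2 | (16 − 12), so the pair is consistent; merging gives x ≡ 760 (mod 1054), where 1054 = lcm(34, 62).
gcd(1054, 154) = 2 and 2 | (110 − 760), so the pair is consistent; merging gives x ≡ 76648 (mod 81158), where 81158 = lcm(1054, 154).
The solution is unique modulo lcm(34, 62, 154) = 81158.

76648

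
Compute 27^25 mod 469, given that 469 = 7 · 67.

454

Mod 7: 27 ≡ 6; by Fermat, exponent reduces to 25 mod 6 = 1; 6^1 ≡ 6 (mod 7).
Mod 67: 27 ≡ 27; 27^25 ≡ 52 (mod 67).
Combine by CRT: x ≡ 6 (mod 7), x ≡ 52 (mod 67) ⇒ x ≡ 454 (mod 469).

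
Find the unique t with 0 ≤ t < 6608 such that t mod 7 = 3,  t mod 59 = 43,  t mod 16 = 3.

The moduli are pairwise coprime; N = 7·59·16 = 6608.
N/7 = 944; 944 ≡ 6 (mod 7); 6·6 ≡ 1, so inverse 6.
N/59 = 112; 112 ≡ 53 (mod 59); 53·49 ≡ 1, so inverse 49.
N/16 = 413; 413 ≡ 13 (mod 16); 13·5 ≡ 1, so inverse 5.
t ≡ 3·944·6 + 43·112·49 + 3·413·5 = 259171.
259171 mod 6608 = 1459.

1459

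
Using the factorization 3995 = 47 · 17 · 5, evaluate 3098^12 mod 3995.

2211

Mod 47: 3098 ≡ 43; 43^12 ≡ 2 (mod 47).
Mod 17: 3098 ≡ 4; 4^12 ≡ 1 (mod 17).
Mod 5: 3098 ≡ 3; since 4 | 12, by Fermat 3^12 ≡ 1 (mod 5).
Combine by CRT: x ≡ 2 (mod 47), x ≡ 1 (mod 17), x ≡ 1 (mod 5) ⇒ x ≡ 2211 (mod 3995).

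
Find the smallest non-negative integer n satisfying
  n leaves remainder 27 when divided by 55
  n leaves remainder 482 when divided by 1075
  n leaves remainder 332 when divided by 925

277832

gcd(55, 1075) = 5 and 5 | (482 − 27), so the pair is consistent; merging gives n ≡ 5857 (mod 11825), where 11825 = lcm(55, 1075).
gcd(11825, 925) = 25 and 25 | (332 − 5857), so the pair is consistent; merging gives n ≡ 277832 (mod 437525), where 437525 = lcm(11825, 925).
The solution is unique modulo lcm(55, 1075, 925) = 437525.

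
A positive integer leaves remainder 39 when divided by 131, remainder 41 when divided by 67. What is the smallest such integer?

5803

From m ≡ 39 (mod 131) write m = 39 + 131t. Substituting into m ≡ 41 (mod 67) gives 131t ≡ 2 (mod 67), and since 64⁻¹ ≡ 22 (mod 67), t ≡ 44. Hence m ≡ 39 + 131·44 = 5803 (mod 8777).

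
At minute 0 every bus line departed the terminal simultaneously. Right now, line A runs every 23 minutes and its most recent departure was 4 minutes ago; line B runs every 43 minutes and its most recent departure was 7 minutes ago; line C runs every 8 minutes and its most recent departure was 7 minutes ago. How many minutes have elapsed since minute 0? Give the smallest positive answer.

The moduli are pairwise coprime; N = 23·43·8 = 7912.
N/23 = 344; 344 ≡ 22 (mod 23); 22·22 ≡ 1, so inverse 22.
N/43 = 184; 184 ≡ 12 (mod 43); 12·18 ≡ 1, so inverse 18.
N/8 = 989; 989 ≡ 5 (mod 8); 5·5 ≡ 1, so inverse 5.
t ≡ 4·344·22 + 7·184·18 + 7·989·5 = 88071.
88071 mod 7912 = 1039.

1039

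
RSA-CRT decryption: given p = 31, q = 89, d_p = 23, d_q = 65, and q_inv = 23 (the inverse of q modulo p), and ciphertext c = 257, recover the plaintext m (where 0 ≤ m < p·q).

m₁ = c^(d_p) mod p: c ≡ 9 (mod 31), and 9^23 mod 31 = 28.
m₂ = c^(d_q) mod q: c ≡ 79 (mod 89), and 79^65 mod 89 = 9.
h = q_inv·(m₁ − m₂) mod p = 23·(28 − 9) mod 31 = 3.
m = m₂ + h·q = 9 + 3·89 = 276.

276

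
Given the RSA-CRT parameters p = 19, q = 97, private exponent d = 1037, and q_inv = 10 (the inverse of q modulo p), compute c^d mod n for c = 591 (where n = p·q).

d_p = d mod (p−1) = 1037 mod 18 = 11; d_q = d mod (q−1) = 77.
m₁ = c^(d_p) mod p: c ≡ 2 (mod 19), and 2^11 mod 19 = 15.
m₂ = c^(d_q) mod q: c ≡ 9 (mod 97), and 9^77 mod 97 = 73.
h = q_inv·(m₁ − m₂) mod p = 10·(15 − 73) mod 19 = 9.
m = m₂ + h·q = 73 + 9·97 = 946.

946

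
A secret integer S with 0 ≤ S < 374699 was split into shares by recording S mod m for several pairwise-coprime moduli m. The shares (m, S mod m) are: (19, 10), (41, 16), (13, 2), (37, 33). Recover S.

The moduli are pairwise coprime; N = 19·41·13·37 = 374699.
N/19 = 19721; 19721 ≡ 18 (mod 19); 18·18 ≡ 1, so inverse 18.
N/41 = 9139; 9139 ≡ 37 (mod 41); 37·10 ≡ 1, so inverse 10.
N/13 = 28823; 28823 ≡ 2 (mod 13); 2·7 ≡ 1, so inverse 7.
N/37 = 10127; 10127 ≡ 26 (mod 37); 26·10 ≡ 1, so inverse 10.
S ≡ 10·19721·18 + 16·9139·10 + 2·28823·7 + 33·10127·10 = 8757452.
8757452 mod 374699 = 139375.

139375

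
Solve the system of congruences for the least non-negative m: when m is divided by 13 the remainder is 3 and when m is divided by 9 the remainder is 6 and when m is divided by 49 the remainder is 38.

2733

Combine the congruences pairwise.
From m ≡ 3 (mod 13) write m = 3 + 13t. Substituting into m ≡ 6 (mod 9) gives 13t ≡ 3 (mod 9), and since 4⁻¹ ≡ 7 (mod 9), t ≡ 3. Hence m ≡ 3 + 13·3 = 42 (mod 117).
From m ≡ 42 (mod 117) write m = 42 + 117t. Substituting into m ≡ 38 (mod 49) gives 117t ≡ 45 (mod 49), and since 19⁻¹ ≡ 31 (mod 49), t ≡ 23. Hence m ≡ 42 + 117·23 = 2733 (mod 5733).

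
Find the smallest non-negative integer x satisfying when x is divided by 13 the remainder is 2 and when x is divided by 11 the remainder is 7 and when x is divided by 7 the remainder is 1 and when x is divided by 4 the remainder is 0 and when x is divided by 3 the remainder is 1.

The moduli are pairwise coprime; N = 13·11·7·4·3 = 12012.
N/13 = 924; 924 ≡ 1 (mod 13), inverse 1.
N/11 = 1092; 1092 ≡ 3 (mod 11); 3·4 ≡ 1, so inverse 4.
N/7 = 1716; 1716 ≡ 1 (mod 7), inverse 1.
N/4 = 3003; 3003 ≡ 3 (mod 4); 3·3 ≡ 1, so inverse 3.
N/3 = 4004; 4004 ≡ 2 (mod 3); 2·2 ≡ 1, so inverse 2.
x ≡ 2·924·1 + 7·1092·4 + 1·1716·1 + 0·3003·3 + 1·4004·2 = 42148.
42148 mod 12012 = 6112.

6112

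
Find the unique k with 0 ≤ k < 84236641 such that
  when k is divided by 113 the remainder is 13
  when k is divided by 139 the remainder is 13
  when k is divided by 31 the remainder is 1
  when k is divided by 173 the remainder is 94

Combine the congruences pairwise.
From k ≡ 13 (mod 113) write k = 13 + 113t. Substituting into k ≡ 13 (mod 139) gives 113t ≡ 0 (mod 139), and since 113⁻¹ ≡ 16 (mod 139), t ≡ 0. Hence k ≡ 13 + 113·0 = 13 (mod 15707).
From k ≡ 13 (mod 15707) write k = 13 + 15707t. Substituting into k ≡ 1 (mod 31) gives 15707t ≡ 19 (mod 31), and since 21⁻¹ ≡ 3 (mod 31), t ≡ 26. Hence k ≡ 13 + 15707·26 = 408395 (mod 486917).
From k ≡ 408395 (mod 486917) write k = 408395 + 486917t. Substituting into k ≡ 94 (mod 173) gives 486917t ≡ 152 (mod 173), and since 95⁻¹ ≡ 51 (mod 173), t ≡ 140. Hence k ≡ 408395 + 486917·140 = 68576775 (mod 84236641).

68576775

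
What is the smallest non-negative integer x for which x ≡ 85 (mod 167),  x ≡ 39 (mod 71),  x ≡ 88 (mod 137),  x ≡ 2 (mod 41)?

Combine the congruences pairwise.
From x ≡ 85 (mod 167) write x = 85 + 167t. Substituting into x ≡ 39 (mod 71) gives 167t ≡ 25 (mod 71), and since 25⁻¹ ≡ 54 (mod 71), t ≡ 1. Hence x ≡ 85 + 167·1 = 252 (mod 11857).
From x ≡ 252 (mod 11857) write x = 252 + 11857t. Substituting into x ≡ 88 (mod 137) gives 11857t ≡ 110 (mod 137), and since 75⁻¹ ≡ 95 (mod 137), t ≡ 38. Hence x ≡ 252 + 11857·38 = 450818 (mod 1624409).
From x ≡ 450818 (mod 1624409) write x = 450818 + 1624409t. Substituting into x ≡ 2 (mod 41) gives 1624409t ≡ 20 (mod 41), and since 30⁻¹ ≡ 26 (mod 41), t ≡ 28. Hence x ≡ 450818 + 1624409·28 = 45934270 (mod 66600769).

45934270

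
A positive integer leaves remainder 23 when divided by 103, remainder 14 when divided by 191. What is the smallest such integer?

3834

From x ≡ 23 (mod 103) write x = 23 + 103t. Substituting into x ≡ 14 (mod 191) gives 103t ≡ 182 (mod 191), and since 103⁻¹ ≡ 102 (mod 191), t ≡ 37. Hence x ≡ 23 + 103·37 = 3834 (mod 19673).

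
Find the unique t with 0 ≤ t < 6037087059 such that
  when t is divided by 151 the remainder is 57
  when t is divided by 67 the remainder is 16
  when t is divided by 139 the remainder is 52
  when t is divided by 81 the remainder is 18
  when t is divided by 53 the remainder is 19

3432329415

The moduli are pairwise coprime; N = 151·67·139·81·53 = 6037087059.
N/151 = 39980709; 39980709 ≡ 137 (mod 151); 137·97 ≡ 1, so inverse 97.
N/67 = 90105777; 90105777 ≡ 23 (mod 67); 23·35 ≡ 1, so inverse 35.
N/139 = 43432281; 43432281 ≡ 63 (mod 139); 63·64 ≡ 1, so inverse 64.
N/81 = 74531939; 74531939 ≡ 32 (mod 81); 32·38 ≡ 1, so inverse 38.
N/53 = 113907303; 113907303 ≡ 21 (mod 53); 21·48 ≡ 1, so inverse 48.
t ≡ 57·39980709·97 + 16·90105777·35 + 52·43432281·64 + 18·74531939·38 + 19·113907303·48 = 570918512961.
570918512961 mod 6037087059 = 3432329415.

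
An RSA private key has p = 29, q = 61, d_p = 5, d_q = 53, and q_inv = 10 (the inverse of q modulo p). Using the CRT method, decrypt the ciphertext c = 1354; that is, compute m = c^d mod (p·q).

1358

m₁ = c^(d_p) mod p: c ≡ 20 (mod 29), and 20^5 mod 29 = 24.
m₂ = c^(d_q) mod q: c ≡ 12 (mod 61), and 12^53 mod 61 = 16.
h = q_inv·(m₁ − m₂) mod p = 10·(24 − 16) mod 29 = 22.
m = m₂ + h·q = 16 + 22·61 = 1358.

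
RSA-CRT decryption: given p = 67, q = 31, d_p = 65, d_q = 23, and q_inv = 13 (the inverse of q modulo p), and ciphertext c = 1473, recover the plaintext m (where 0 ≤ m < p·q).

m₁ = c^(d_p) mod p: c ≡ 66 (mod 67), and 66^65 mod 67 = 66.
m₂ = c^(d_q) mod q: c ≡ 16 (mod 31), and 16^23 mod 31 = 4.
h = q_inv·(m₁ − m₂) mod p = 13·(66 − 4) mod 67 = 2.
m = m₂ + h·q = 4 + 2·31 = 66.

66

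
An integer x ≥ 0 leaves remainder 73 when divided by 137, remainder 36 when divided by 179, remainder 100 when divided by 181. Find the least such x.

2715824

The moduli are pairwise coprime; N = 137·179·181 = 4438663.
N/137 = 32399; 32399 ≡ 67 (mod 137); 67·45 ≡ 1, so inverse 45.
N/179 = 24797; 24797 ≡ 95 (mod 179); 95·49 ≡ 1, so inverse 49.
N/181 = 24523; 24523 ≡ 88 (mod 181); 88·72 ≡ 1, so inverse 72.
x ≡ 73·32399·45 + 36·24797·49 + 100·24523·72 = 326738223.
326738223 mod 4438663 = 2715824.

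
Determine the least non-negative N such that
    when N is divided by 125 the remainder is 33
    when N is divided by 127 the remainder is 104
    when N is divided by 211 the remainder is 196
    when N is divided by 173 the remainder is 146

From N ≡ 33 (mod 125) write N = 33 + 125t. Substituting into N ≡ 104 (mod 127) gives 125t ≡ 71 (mod 127), and since 125⁻¹ ≡ 63 (mod 127), t ≡ 28. Hence N ≡ 33 + 125·28 = 3533 (mod 15875).
From N ≡ 3533 (mod 15875) write N = 3533 + 15875t. Substituting into N ≡ 196 (mod 211) gives 15875t ≡ 39 (mod 211), and since 50⁻¹ ≡ 38 (mod 211), t ≡ 5. Hence N ≡ 3533 + 15875·5 = 82908 (mod 3349625).
From N ≡ 82908 (mod 3349625) write N = 82908 + 3349625t. Substituting into N ≡ 146 (mod 173) gives 3349625t ≡ 105 (mod 173), and since 172⁻¹ ≡ 172 (mod 173), t ≡ 68. Hence N ≡ 82908 + 3349625·68 = 227857408 (mod 579485125).

227857408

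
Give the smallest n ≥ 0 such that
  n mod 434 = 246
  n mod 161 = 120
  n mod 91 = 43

68384

gcd(434, 161) = 7 and 7 | (120 − 246), so the pair is consistent; merging gives n ≡ 8492 (mod 9982), where 9982 = lcm(434, 161).
gcd(9982, 91) = 7 and 7 | (43 − 8492), so the pair is consistent; merging gives n ≡ 68384 (mod 129766), where 129766 = lcm(9982, 91).
The solution is unique modulo lcm(434, 161, 91) = 129766.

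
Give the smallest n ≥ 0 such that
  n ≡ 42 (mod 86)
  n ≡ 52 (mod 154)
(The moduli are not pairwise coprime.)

Combine the congruences pairwise.
gcd(86, 154) = 2 and 2 | (52 − 42), so the pair is consistent; merging gives n ≡ 5288 (mod 6622), where 6622 = lcm(86, 154).
The solution is unique modulo lcm(86, 154) = 6622.

5288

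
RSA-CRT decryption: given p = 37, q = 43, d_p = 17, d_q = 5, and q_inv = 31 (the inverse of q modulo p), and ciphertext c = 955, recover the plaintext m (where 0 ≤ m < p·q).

m₁ = c^(d_p) mod p: c ≡ 30 (mod 37), and 30^17 mod 37 = 21.
m₂ = c^(d_q) mod q: c ≡ 9 (mod 43), and 9^5 mod 43 = 10.
h = q_inv·(m₁ − m₂) mod p = 31·(21 − 10) mod 37 = 8.
m = m₂ + h·q = 10 + 8·43 = 354.

354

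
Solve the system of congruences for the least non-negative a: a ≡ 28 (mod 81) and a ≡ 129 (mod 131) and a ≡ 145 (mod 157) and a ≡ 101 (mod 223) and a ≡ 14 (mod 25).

9176535064

The moduli are pairwise coprime; N = 81·131·157·223·25 = 9287543025.
N/81 = 114661025; 114661025 ≡ 17 (mod 81); 17·62 ≡ 1, so inverse 62.
N/131 = 70897275; 70897275 ≡ 75 (mod 131); 75·7 ≡ 1, so inverse 7.
N/157 = 59156325; 59156325 ≡ 138 (mod 157); 138·33 ≡ 1, so inverse 33.
N/223 = 41648175; 41648175 ≡ 26 (mod 223); 26·163 ≡ 1, so inverse 163.
N/25 = 371501721; 371501721 ≡ 21 (mod 25); 21·6 ≡ 1, so inverse 6.
a ≡ 28·114661025·62 + 129·70897275·7 + 145·59156325·33 + 101·41648175·163 + 14·371501721·6 = 1262994843439.
1262994843439 mod 9287543025 = 9176535064.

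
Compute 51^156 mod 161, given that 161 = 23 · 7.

Mod 23: 51 ≡ 5; by Fermat, exponent reduces to 156 mod 22 = 2; 5^2 ≡ 2 (mod 23).
Mod 7: 51 ≡ 2; since 6 | 156, by Fermat 2^156 ≡ 1 (mod 7).
Combine by CRT: x ≡ 2 (mod 23), x ≡ 1 (mod 7) ⇒ x ≡ 71 (mod 161).

71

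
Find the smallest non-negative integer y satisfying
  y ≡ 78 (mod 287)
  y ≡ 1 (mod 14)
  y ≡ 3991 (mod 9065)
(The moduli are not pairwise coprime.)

149031

gcd(287, 14) = 7 and 7 | (1 − 78), so the pair is consistent; merging gives y ≡ 365 (mod 574), where 574 = lcm(287, 14).
gcd(574, 9065) = 7 and 7 | (3991 − 365), so the pair is consistent; merging gives y ≡ 149031 (mod 743330), where 743330 = lcm(574, 9065).
The solution is unique modulo lcm(287, 14, 9065) = 743330.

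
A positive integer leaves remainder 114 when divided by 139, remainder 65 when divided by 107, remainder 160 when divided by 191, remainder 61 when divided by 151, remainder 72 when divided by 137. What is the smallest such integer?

The moduli are pairwise coprime; N = 139·107·191·151·137 = 58766450441.
N/139 = 422780219; 422780219 ≡ 43 (mod 139); 43·97 ≡ 1, so inverse 97.
N/107 = 549219163; 549219163 ≡ 40 (mod 107); 40·99 ≡ 1, so inverse 99.
N/191 = 307677751; 307677751 ≡ 53 (mod 191); 53·173 ≡ 1, so inverse 173.
N/151 = 389181791; 389181791 ≡ 129 (mod 151); 129·48 ≡ 1, so inverse 48.
N/137 = 428952193; 428952193 ≡ 124 (mod 137); 124·21 ≡ 1, so inverse 21.
a ≡ 114·422780219·97 + 65·549219163·99 + 160·307677751·173 + 61·389181791·48 + 72·428952193·21 = 18513949123151.
18513949123151 mod 58766450441 = 2517234236.

2517234236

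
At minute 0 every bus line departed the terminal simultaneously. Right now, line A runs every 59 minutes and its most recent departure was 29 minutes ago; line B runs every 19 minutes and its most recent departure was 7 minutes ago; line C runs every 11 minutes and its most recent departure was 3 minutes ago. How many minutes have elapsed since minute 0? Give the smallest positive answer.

The moduli are pairwise coprime; N = 59·19·11 = 12331.
N/59 = 209; 209 ≡ 32 (mod 59); 32·24 ≡ 1, so inverse 24.
N/19 = 649; 649 ≡ 3 (mod 19); 3·13 ≡ 1, so inverse 13.
N/11 = 1121; 1121 ≡ 10 (mod 11); 10·10 ≡ 1, so inverse 10.
t ≡ 29·209·24 + 7·649·13 + 3·1121·10 = 238153.
238153 mod 12331 = 3864.

3864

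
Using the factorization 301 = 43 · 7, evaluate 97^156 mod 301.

Mod 43: 97 ≡ 11; by Fermat, exponent reduces to 156 mod 42 = 30; 11^30 ≡ 35 (mod 43).
Mod 7: 97 ≡ 6; since 6 | 156, by Fermat 6^156 ≡ 1 (mod 7).
Combine by CRT: x ≡ 35 (mod 43), x ≡ 1 (mod 7) ⇒ x ≡ 78 (mod 301).

78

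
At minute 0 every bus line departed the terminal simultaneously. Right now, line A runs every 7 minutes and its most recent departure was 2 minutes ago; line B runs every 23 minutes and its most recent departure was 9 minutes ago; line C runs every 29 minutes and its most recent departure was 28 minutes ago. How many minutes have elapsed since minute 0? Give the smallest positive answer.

From t ≡ 2 (mod 7) write t = 2 + 7s. Substituting into t ≡ 9 (mod 23) gives 7s ≡ 7 (mod 23), and since 7⁻¹ ≡ 10 (mod 23), s ≡ 1. Hence t ≡ 2 + 7·1 = 9 (mod 161).
From t ≡ 9 (mod 161) write t = 9 + 161s. Substituting into t ≡ 28 (mod 29) gives 161s ≡ 19 (mod 29), and since 16⁻¹ ≡ 20 (mod 29), s ≡ 3. Hence t ≡ 9 + 161·3 = 492 (mod 4669).

492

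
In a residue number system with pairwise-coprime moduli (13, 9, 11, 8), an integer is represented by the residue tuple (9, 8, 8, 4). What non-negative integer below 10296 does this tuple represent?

The moduli are pairwise coprime; N = 13·9·11·8 = 10296.
N/13 = 792; 792 ≡ 12 (mod 13); 12·12 ≡ 1, so inverse 12.
N/9 = 1144; 1144 ≡ 1 (mod 9), inverse 1.
N/11 = 936; 936 ≡ 1 (mod 11), inverse 1.
N/8 = 1287; 1287 ≡ 7 (mod 8); 7·7 ≡ 1, so inverse 7.
x ≡ 9·792·12 + 8·1144·1 + 8·936·1 + 4·1287·7 = 138212.
138212 mod 10296 = 4364.

4364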